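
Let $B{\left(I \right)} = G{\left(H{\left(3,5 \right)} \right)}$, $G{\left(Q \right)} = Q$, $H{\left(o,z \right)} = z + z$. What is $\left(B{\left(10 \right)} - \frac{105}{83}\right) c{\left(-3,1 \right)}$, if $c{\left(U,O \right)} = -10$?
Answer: $- \frac{7250}{83} \approx -87.349$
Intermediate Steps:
$H{\left(o,z \right)} = 2 z$
$B{\left(I \right)} = 10$ ($B{\left(I \right)} = 2 \cdot 5 = 10$)
$\left(B{\left(10 \right)} - \frac{105}{83}\right) c{\left(-3,1 \right)} = \left(10 - \frac{105}{83}\right) \left(-10\right) = \frac{725}{83} \left(-10\right) = - \frac{7250}{83}$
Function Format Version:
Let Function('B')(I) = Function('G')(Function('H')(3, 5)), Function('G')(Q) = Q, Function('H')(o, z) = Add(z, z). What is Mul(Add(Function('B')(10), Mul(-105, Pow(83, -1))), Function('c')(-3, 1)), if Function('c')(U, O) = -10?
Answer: Rational(-7250, 83) ≈ -87.349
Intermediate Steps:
Function('H')(o, z) = Mul(2, z)
Function('B')(I) = 10 (Function('B')(I) = Mul(2, 5) = 10)
Mul(Add(Function('B')(10), Mul(-105, Pow(83, -1))), Function('c')(-3, 1)) = Mul(Add(10, Mul(-105, Pow(83, -1))), -10) = Mul(Add(10, Mul(-105, Rational(1, 83))), -10) = Mul(Add(10, Rational(-105, 83)), -10) = Mul(Rational(725, 83), -10) = Rational(-7250, 83)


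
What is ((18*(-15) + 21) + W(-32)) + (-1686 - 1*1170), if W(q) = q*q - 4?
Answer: -2085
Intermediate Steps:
W(q) = -4 + q² (W(q) = q² - 4 = -4 + q²)
((18*(-15) + 21) + W(-32)) + (-1686 - 1*1170) = ((18*(-15) + 21) + (-4 + (-32)²)) + (-1686 - 1*1170) = ((-270 + 21) + (-4 + 1024)) + (-1686 - 1170) = (-249 + 1020) - 2856 = 771 - 2856 = -2085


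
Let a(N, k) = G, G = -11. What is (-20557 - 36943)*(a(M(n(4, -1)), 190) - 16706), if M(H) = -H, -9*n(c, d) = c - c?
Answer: 961227500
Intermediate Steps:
n(c, d) = 0 (n(c, d) = -(c - c)/9 = -1/9*0 = 0)
a(N, k) = -11
(-20557 - 36943)*(a(M(n(4, -1)), 190) - 16706) = (-20557 - 36943)*(-11 - 16706) = -57500*(-16717) = 961227500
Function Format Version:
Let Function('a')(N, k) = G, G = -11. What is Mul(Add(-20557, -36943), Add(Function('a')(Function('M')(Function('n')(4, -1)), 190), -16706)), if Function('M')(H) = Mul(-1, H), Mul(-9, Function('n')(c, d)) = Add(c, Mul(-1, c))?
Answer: 961227500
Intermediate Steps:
Function('n')(c, d) = 0 (Function('n')(c, d) = Mul(Rational(-1, 9), Add(c, Mul(-1, c))) = Mul(Rational(-1, 9), 0) = 0)
Function('a')(N, k) = -11
Mul(Add(-20557, -36943), Add(Function('a')(Function('M')(Function('n')(4, -1)), 190), -16706)) = Mul(Add(-20557, -36943), Add(-11, -16706)) = Mul(-57500, -16717) = 961227500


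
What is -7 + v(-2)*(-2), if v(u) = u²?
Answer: -15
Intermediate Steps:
-7 + v(-2)*(-2) = -7 + (-2)²*(-2) = -7 + 4*(-2) = -7 - 8 = -15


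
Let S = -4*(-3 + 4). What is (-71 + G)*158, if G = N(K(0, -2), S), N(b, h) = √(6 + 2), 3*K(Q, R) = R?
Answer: -11218 + 316*√2 ≈ -10771.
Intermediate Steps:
K(Q, R) = R/3
S = -4 (S = -4*1 = -4)
N(b, h) = 2*√2 (N(b, h) = √8 = 2*√2)
G = 2*√2 ≈ 2.8284
(-71 + G)*158 = (-71 + 2*√2)*158 = -11218 + 316*√2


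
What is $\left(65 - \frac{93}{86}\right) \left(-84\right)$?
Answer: $- \frac{230874}{43} \approx -5369.2$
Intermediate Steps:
$\left(65 - \frac{93}{86}\right) \left(-84\right) = \frac{5497}{86} \left(-84\right) = - \frac{230874}{43}$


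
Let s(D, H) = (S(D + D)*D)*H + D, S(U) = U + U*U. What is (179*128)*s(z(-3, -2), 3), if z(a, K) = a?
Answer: -6254976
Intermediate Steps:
S(U) = U + U**2
s(D, H) = D + 2*H*D**2*(1 + 2*D) (s(D, H) = (((D + D)*(1 + (D + D)))*D)*H + D = (((2*D)*(1 + 2*D))*D)*H + D = ((2*D*(1 + 2*D))*D)*H + D = (2*D**2*(1 + 2*D))*H + D = 2*H*D**2*(1 + 2*D) + D = D + 2*H*D**2*(1 + 2*D))
(179*128)*s(z(-3, -2), 3) = (179*128)*(-3*(1 + 2*(-3)*3*(1 + 2*(-3)))) = 22912*(-3*(1 + 2*(-3)*3*(1 - 6))) = 22912*(-3*(1 + 2*(-3)*3*(-5))) = 22912*(-3*(1 + 90)) = 22912*(-3*91) = 22912*(-273) = -6254976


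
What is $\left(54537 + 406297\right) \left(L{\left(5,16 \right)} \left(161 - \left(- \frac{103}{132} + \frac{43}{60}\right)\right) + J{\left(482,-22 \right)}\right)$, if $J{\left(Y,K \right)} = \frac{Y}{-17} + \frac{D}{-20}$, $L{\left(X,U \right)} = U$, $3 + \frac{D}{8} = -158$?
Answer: $\frac{102356091104}{85} \approx 1.2042 \cdot 10^{9}$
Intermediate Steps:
$D = -1288$ ($D = -24 + 8 \left(-158\right) = -24 - 1264 = -1288$)
$J{\left(Y,K \right)} = \frac{322}{5} - \frac{Y}{17}$ ($J{\left(Y,K \right)} = \frac{Y}{-17} - \frac{1288}{-20} = Y \left(- \frac{1}{17}\right) - - \frac{322}{5} = - \frac{Y}{17} + \frac{322}{5} = \frac{322}{5} - \frac{Y}{17}$)
$\left(54537 + 406297\right) \left(L{\left(5,16 \right)} \left(161 - \left(- \frac{103}{132} + \frac{43}{60}\right)\right) + J{\left(482,-22 \right)}\right) = \left(54537 + 406297\right) \left(16 \left(161 - \left(- \frac{103}{132} + \frac{43}{60}\right)\right) + \left(\frac{322}{5} - \frac{482}{17}\right)\right) = 460834 \left(16 \left(161 - - \frac{7}{110}\right) + \left(\frac{322}{5} - \frac{482}{17}\right)\right) = 460834 \left(16 \left(161 + \left(- \frac{43}{60} + \frac{103}{132}\right)\right) + \frac{3064}{85}\right) = 460834 \left(16 \left(161 + \frac{7}{110}\right) + \frac{3064}{85}\right) = 460834 \left(16 \cdot \frac{17717}{110} + \frac{3064}{85}\right) = 460834 \left(\frac{141736}{55} + \frac{3064}{85}\right) = 460834 \cdot \frac{2443216}{935} = \frac{102356091104}{85}$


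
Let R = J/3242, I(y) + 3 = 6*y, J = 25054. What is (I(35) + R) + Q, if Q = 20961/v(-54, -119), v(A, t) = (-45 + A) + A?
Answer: 125997/1621 ≈ 77.728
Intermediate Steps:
I(y) = -3 + 6*y
v(A, t) = -45 + 2*A
Q = -137 (Q = 20961/(-45 + 2*(-54)) = 20961/(-45 - 108) = 20961/(-153) = 20961*(-1/153) = -137)
R = 12527/1621 (R = 25054/3242 = 25054*(1/3242) = 12527/1621 ≈ 7.7279)
(I(35) + R) + Q = ((-3 + 6*35) + 12527/1621) - 137 = ((-3 + 210) + 12527/1621) - 137 = (207 + 12527/1621) - 137 = 348074/1621 - 137 = 125997/1621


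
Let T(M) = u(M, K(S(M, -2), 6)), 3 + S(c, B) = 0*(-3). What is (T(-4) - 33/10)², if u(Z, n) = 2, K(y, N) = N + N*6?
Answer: 169/100 ≈ 1.6900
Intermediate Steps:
S(c, B) = -3 (S(c, B) = -3 + 0*(-3) = -3 + 0 = -3)
K(y, N) = 7*N (K(y, N) = N + 6*N = 7*N)
T(M) = 2
(T(-4) - 33/10)² = (2 - 33/10)² = (-13/10)² = 169/100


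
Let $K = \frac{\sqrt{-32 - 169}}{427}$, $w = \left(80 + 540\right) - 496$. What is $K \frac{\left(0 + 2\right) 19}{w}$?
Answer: $\frac{19 i \sqrt{201}}{26474} \approx 0.010175 i$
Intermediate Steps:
$w = 124$ ($w = 620 - 496 = 124$)
$K = \frac{i \sqrt{201}}{427}$ ($K = \sqrt{-201} \cdot \frac{1}{427} = i \sqrt{201} \cdot \frac{1}{427} = \frac{i \sqrt{201}}{427} \approx 0.033202 i$)
$K \frac{\left(0 + 2\right) 19}{w} = \frac{i \sqrt{201}}{427} \frac{\left(0 + 2\right) 19}{124} = \frac{i \sqrt{201}}{427} \cdot 2 \cdot 19 \cdot \frac{1}{124} = \frac{i \sqrt{201}}{427} \cdot 38 \cdot \frac{1}{124} = \frac{i \sqrt{201}}{427} \cdot \frac{19}{62} = \frac{19 i \sqrt{201}}{26474}$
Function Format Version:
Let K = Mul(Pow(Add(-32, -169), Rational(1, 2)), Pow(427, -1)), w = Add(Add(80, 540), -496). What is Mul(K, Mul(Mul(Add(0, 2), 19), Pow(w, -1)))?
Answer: Mul(Rational(19, 26474), I, Pow(201, Rational(1, 2))) ≈ Mul(0.010175, I)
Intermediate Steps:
w = 124 (w = Add(620, -496) = 124)
K = Mul(Rational(1, 427), I, Pow(201, Rational(1, 2))) (K = Mul(Pow(-201, Rational(1, 2)), Rational(1, 427)) = Mul(Mul(I, Pow(201, Rational(1, 2))), Rational(1, 427)) = Mul(Rational(1, 427), I, Pow(201, Rational(1, 2))) ≈ Mul(0.033202, I))
Mul(K, Mul(Mul(Add(0, 2), 19), Pow(w, -1))) = Mul(Mul(Rational(1, 427), I, Pow(201, Rational(1, 2))), Mul(Mul(Add(0, 2), 19), Pow(124, -1))) = Mul(Mul(Rational(1, 427), I, Pow(201, Rational(1, 2))), Mul(Mul(2, 19), Rational(1, 124))) = Mul(Mul(Rational(1, 427), I, Pow(201, Rational(1, 2))), Mul(38, Rational(1, 124))) = Mul(Mul(Rational(1, 427), I, Pow(201, Rational(1, 2))), Rational(19, 62)) = Mul(Rational(19, 26474), I, Pow(201, Rational(1, 2)))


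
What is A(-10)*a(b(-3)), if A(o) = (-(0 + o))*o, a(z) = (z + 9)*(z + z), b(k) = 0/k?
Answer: 0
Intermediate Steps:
b(k) = 0
a(z) = 2*z*(9 + z) (a(z) = (9 + z)*(2*z) = 2*z*(9 + z))
A(o) = -o² (A(o) = (-o)*o = -o²)
A(-10)*a(b(-3)) = (-1*(-10)²)*(2*0*(9 + 0)) = (-1*100)*(2*0*9) = -100*0 = 0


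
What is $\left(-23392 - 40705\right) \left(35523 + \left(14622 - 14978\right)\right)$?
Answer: $-2254099199$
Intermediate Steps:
$\left(-23392 - 40705\right) \left(35523 + \left(14622 - 14978\right)\right) = - 64097 \left(35523 - 356\right) = \left(-64097\right) 35167 = -2254099199$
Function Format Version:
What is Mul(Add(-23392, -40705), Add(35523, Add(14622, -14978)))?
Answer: -2254099199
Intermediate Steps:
Mul(Add(-23392, -40705), Add(35523, Add(14622, -14978))) = Mul(-64097, Add(35523, -356)) = Mul(-64097, 35167) = -2254099199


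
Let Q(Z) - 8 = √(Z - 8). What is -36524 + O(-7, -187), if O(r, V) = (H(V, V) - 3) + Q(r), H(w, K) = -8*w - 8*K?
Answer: -33527 + I*√15 ≈ -33527.0 + 3.873*I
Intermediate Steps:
H(w, K) = -8*K - 8*w
Q(Z) = 8 + √(-8 + Z) (Q(Z) = 8 + √(Z - 8) = 8 + √(-8 + Z))
O(r, V) = 5 + √(-8 + r) - 16*V (O(r, V) = ((-8*V - 8*V) - 3) + (8 + √(-8 + r)) = (-16*V - 3) + (8 + √(-8 + r)) = (-3 - 16*V) + (8 + √(-8 + r)) = 5 + √(-8 + r) - 16*V)
-36524 + O(-7, -187) = -36524 + (5 + √(-8 - 7) - 16*(-187)) = -36524 + (5 + √(-15) + 2992) = -36524 + (5 + I*√15 + 2992) = -36524 + (2997 + I*√15) = -33527 + I*√15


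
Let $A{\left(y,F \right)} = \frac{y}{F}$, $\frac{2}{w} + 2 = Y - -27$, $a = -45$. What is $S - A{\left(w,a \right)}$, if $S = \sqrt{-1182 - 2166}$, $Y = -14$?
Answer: $\frac{2}{495} + 6 i \sqrt{93} \approx 0.0040404 + 57.862 i$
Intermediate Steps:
$w = \frac{2}{11}$ ($w = \frac{2}{-2 - -13} = \frac{2}{-2 + \left(-14 + 27\right)} = \frac{2}{-2 + 13} = \frac{2}{11} \approx 0.18182$)
$S = 6 i \sqrt{93}$ ($S = \sqrt{-3348} = 6 i \sqrt{93} \approx 57.862 i$)
$S - A{\left(w,a \right)} = 6 i \sqrt{93} - \frac{2}{11 \left(-45\right)} = 6 i \sqrt{93} - \frac{2}{11} \left(- \frac{1}{45}\right) = 6 i \sqrt{93} - - \frac{2}{495} = 6 i \sqrt{93} + \frac{2}{495} = \frac{2}{495} + 6 i \sqrt{93}$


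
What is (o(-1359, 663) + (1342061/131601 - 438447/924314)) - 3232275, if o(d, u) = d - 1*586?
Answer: -393411429629645573/121640646714 ≈ -3.2342e+6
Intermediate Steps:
o(d, u) = -586 + d (o(d, u) = d - 586 = -586 + d)
(o(-1359, 663) + (1342061/131601 - 438447/924314)) - 3232275 = ((-586 - 1359) + (1342061/131601 - 438447/924314)) - 3232275 = (-1945 + (1342061*(1/131601) - 438447*1/924314)) - 3232275 = (-1945 + (1342061/131601 - 438447/924314)) - 3232275 = (-1945 + 1182785707507/121640646714) - 3232275 = -235408272151223/121640646714 - 3232275 = -393411429629645573/121640646714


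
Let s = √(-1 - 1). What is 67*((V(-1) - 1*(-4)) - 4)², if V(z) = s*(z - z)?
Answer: 0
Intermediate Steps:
s = I*√2 (s = √(-2) = I*√2 ≈ 1.4142*I)
V(z) = 0 (V(z) = (I*√2)*(z - z) = (I*√2)*0 = 0)
67*((V(-1) - 1*(-4)) - 4)² = 67*((0 - 1*(-4)) - 4)² = 67*((0 + 4) - 4)² = 67*(4 - 4)² = 67*0² = 67*0 = 0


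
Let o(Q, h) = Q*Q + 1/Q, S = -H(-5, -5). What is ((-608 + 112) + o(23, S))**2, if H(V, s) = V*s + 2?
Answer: 577600/529 ≈ 1091.9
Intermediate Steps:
H(V, s) = 2 + V*s
S = -27 (S = -(2 - 5*(-5)) = -(2 + 25) = -1*27 = -27)
o(Q, h) = 1/Q + Q**2 (o(Q, h) = Q**2 + 1/Q = 1/Q + Q**2)
((-608 + 112) + o(23, S))**2 = ((-608 + 112) + (1 + 23**3)/23)**2 = (-496 + (1 + 12167)/23)**2 = (-496 + (1/23)*12168)**2 = (-496 + 12168/23)**2 = (760/23)**2 = 577600/529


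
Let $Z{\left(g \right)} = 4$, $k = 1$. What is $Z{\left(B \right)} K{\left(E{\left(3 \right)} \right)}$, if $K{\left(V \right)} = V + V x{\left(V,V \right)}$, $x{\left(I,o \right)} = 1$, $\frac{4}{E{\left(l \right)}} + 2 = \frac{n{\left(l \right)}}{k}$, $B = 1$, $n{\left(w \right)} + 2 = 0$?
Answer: $-8$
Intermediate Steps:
$n{\left(w \right)} = -2$ ($n{\left(w \right)} = -2 + 0 = -2$)
$E{\left(l \right)} = -1$ ($E{\left(l \right)} = \frac{4}{-2 - \frac{2}{1}} = \frac{4}{-2 - 2} = \frac{4}{-4} = 4 \left(- \frac{1}{4}\right) = -1$)
$K{\left(V \right)} = 2 V$ ($K{\left(V \right)} = V + V 1 = V + V = 2 V$)
$Z{\left(B \right)} K{\left(E{\left(3 \right)} \right)} = 4 \cdot 2 \left(-1\right) = 4 \left(-2\right) = -8$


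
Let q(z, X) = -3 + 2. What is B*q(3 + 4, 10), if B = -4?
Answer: 4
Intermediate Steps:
q(z, X) = -1
B*q(3 + 4, 10) = -4*(-1) = 4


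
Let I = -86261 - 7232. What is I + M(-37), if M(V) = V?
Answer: -93530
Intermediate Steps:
I = -93493
I + M(-37) = -93493 - 37 = -93530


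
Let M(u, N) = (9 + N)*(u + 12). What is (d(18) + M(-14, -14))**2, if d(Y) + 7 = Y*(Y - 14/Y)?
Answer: 97969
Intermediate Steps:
d(Y) = -7 + Y*(Y - 14/Y)
M(u, N) = (9 + N)*(12 + u)
(d(18) + M(-14, -14))**2 = ((-21 + 18**2) + (108 + 9*(-14) + 12*(-14) - 14*(-14)))**2 = ((-21 + 324) + (108 - 126 - 168 + 196))**2 = (303 + 10)**2 = 313**2 = 97969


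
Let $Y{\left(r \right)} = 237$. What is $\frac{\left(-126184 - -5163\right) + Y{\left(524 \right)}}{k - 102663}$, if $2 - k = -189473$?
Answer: $- \frac{30196}{21703} \approx -1.3913$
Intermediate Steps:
$k = 189475$ ($k = 2 - -189473 = 2 + 189473 = 189475$)
$\frac{\left(-126184 - -5163\right) + Y{\left(524 \right)}}{k - 102663} = \frac{\left(-126184 - -5163\right) + 237}{189475 - 102663} = \frac{\left(-126184 + 5163\right) + 237}{86812} = \left(-121021 + 237\right) \frac{1}{86812} = \left(-120784\right) \frac{1}{86812} = - \frac{30196}{21703}$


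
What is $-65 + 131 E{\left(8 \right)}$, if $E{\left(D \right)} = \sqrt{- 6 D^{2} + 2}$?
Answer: $-65 + 131 i \sqrt{382} \approx -65.0 + 2560.4 i$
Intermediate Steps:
$E{\left(D \right)} = \sqrt{2 - 6 D^{2}}$
$-65 + 131 E{\left(8 \right)} = -65 + 131 \sqrt{2 - 6 \cdot 8^{2}} = -65 + 131 \sqrt{2 - 384} = -65 + 131 \sqrt{-382} = -65 + 131 i \sqrt{382}$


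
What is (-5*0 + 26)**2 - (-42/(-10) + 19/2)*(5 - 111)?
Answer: 10641/5 ≈ 2128.2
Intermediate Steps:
(-5*0 + 26)**2 - (-42/(-10) + 19/2)*(5 - 111) = (0 + 26)**2 - (-42*(-1/10) + 19*(1/2))*(-106) = 26**2 - (21/5 + 19/2)*(-106) = 676 - 137*(-106)/10 = 676 - 1*(-7261/5) = 676 + 7261/5 = 10641/5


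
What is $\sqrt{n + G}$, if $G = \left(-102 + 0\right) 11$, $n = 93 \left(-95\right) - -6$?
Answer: $i \sqrt{9951} \approx 99.755 i$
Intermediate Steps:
$n = -8829$ ($n = -8835 + 6 = -8829$)
$G = -1122$ ($G = \left(-102\right) 11 = -1122$)
$\sqrt{n + G} = \sqrt{-8829 - 1122} = \sqrt{-9951} = i \sqrt{9951}$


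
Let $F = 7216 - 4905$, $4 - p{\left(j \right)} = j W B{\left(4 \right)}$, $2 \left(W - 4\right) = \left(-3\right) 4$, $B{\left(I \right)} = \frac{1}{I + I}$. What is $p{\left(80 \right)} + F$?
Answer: $2335$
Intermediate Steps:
$B{\left(I \right)} = \frac{1}{2 I}$
$W = -2$ ($W = 4 + \frac{\left(-3\right) 4}{2} = 4 + \frac{1}{2} \left(-12\right) = 4 - 6 = -2$)
$p{\left(j \right)} = 4 + \frac{j}{4}$ ($p{\left(j \right)} = 4 - j \left(-2\right) \frac{1}{2 \cdot 4} = 4 - - 2 j \frac{1}{2} \cdot \frac{1}{4} = 4 - - 2 j \frac{1}{8} = 4 - - \frac{j}{4} = 4 + \frac{j}{4}$)
$F = 2311$ ($F = 7216 - 4905 = 2311$)
$p{\left(80 \right)} + F = \left(4 + \frac{1}{4} \cdot 80\right) + 2311 = \left(4 + 20\right) + 2311 = 24 + 2311 = 2335$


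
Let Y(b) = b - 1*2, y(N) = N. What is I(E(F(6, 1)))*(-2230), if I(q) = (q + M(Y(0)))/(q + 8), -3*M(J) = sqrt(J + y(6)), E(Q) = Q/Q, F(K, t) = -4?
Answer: -2230/27 ≈ -82.593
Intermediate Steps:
Y(b) = -2 + b (Y(b) = b - 2 = -2 + b)
E(Q) = 1
M(J) = -sqrt(6 + J)/3 (M(J) = -sqrt(J + 6)/3 = -sqrt(6 + J)/3)
I(q) = (-2/3 + q)/(8 + q) (I(q) = (q - sqrt(6 + (-2 + 0))/3)/(q + 8) = (q - sqrt(6 - 2)/3)/(8 + q) = (q - sqrt(4)/3)/(8 + q) = (q - 1/3*2)/(8 + q) = (q - 2/3)/(8 + q) = (-2/3 + q)/(8 + q))
I(E(F(6, 1)))*(-2230) = ((-2/3 + 1)/(8 + 1))*(-2230) = ((1/3)/9)*(-2230) = ((1/9)*(1/3))*(-2230) = (1/27)*(-2230) = -2230/27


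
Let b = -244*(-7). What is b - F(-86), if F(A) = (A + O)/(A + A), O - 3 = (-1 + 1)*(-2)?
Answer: 293693/172 ≈ 1707.5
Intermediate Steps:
O = 3 (O = 3 + (-1 + 1)*(-2) = 3 + 0*(-2) = 3 + 0 = 3)
F(A) = (3 + A)/(2*A) (F(A) = (A + 3)/(A + A) = (3 + A)/((2*A)) = (3 + A)*(1/(2*A)) = (3 + A)/(2*A))
b = 1708
b - F(-86) = 1708 - (3 - 86)/(2*(-86)) = 1708 - (-1)*(-83)/(2*86) = 1708 - 1*83/172 = 1708 - 83/172 = 293693/172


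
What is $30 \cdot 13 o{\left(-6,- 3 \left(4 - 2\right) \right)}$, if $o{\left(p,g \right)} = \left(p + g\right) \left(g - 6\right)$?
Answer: $56160$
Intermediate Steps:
$o{\left(p,g \right)} = \left(-6 + g\right) \left(g + p\right)$ ($o{\left(p,g \right)} = \left(g + p\right) \left(-6 + g\right) = \left(-6 + g\right) \left(g + p\right)$)
$30 \cdot 13 o{\left(-6,- 3 \left(4 - 2\right) \right)} = 30 \cdot 13 \left(\left(- 3 \left(4 - 2\right)\right)^{2} - 6 \left(- 3 \left(4 - 2\right)\right) - -36 + - 3 \left(4 - 2\right) \left(-6\right)\right) = 390 \left(\left(\left(-3\right) 2\right)^{2} - 6 \left(\left(-3\right) 2\right) + 36 + \left(-3\right) 2 \left(-6\right)\right) = 390 \left(\left(-6\right)^{2} - -36 + 36 - -36\right) = 390 \left(36 + 36 + 36 + 36\right) = 390 \cdot 144 = 56160$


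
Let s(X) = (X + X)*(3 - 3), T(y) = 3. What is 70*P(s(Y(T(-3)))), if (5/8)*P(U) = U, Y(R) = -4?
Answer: 0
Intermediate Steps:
s(X) = 0 (s(X) = (2*X)*0 = 0)
P(U) = 8*U/5
70*P(s(Y(T(-3)))) = 70*((8/5)*0) = 70*0 = 0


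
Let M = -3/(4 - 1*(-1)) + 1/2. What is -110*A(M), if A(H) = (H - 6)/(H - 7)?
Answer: -6710/71 ≈ -94.507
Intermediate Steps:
M = -⅒ (M = -3/(4 + 1) + 1*(½) = -3/5 + ½ = -3*⅕ + ½ = -⅗ + ½ = -⅒ ≈ -0.10000)
A(H) = (-6 + H)/(-7 + H)
-110*A(M) = -110*(-6 - ⅒)/(-7 - ⅒) = -110*(-61)/((-71/10)*10) = -(-1100)*(-61)/(71*10) = -110*61/71 = -6710/71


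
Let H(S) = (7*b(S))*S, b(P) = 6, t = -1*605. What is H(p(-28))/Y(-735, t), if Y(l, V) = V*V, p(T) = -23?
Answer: -966/366025 ≈ -0.0026392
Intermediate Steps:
t = -605
Y(l, V) = V**2
H(S) = 42*S (H(S) = (7*6)*S = 42*S)
H(p(-28))/Y(-735, t) = (42*(-23))/((-605)**2) = -966/366025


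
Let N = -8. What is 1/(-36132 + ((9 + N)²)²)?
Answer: -1/36131 ≈ -2.7677e-5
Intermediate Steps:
1/(-36132 + ((9 + N)²)²) = 1/(-36132 + ((9 - 8)²)²) = 1/(-36132 + (1²)²) = 1/(-36132 + 1²) = 1/(-36132 + 1) = 1/(-36131) = -1/36131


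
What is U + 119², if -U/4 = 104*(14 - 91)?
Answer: 46193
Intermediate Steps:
U = 32032 (U = -416*(14 - 91) = -416*(-77) = -4*(-8008) = 32032)
U + 119² = 32032 + 119² = 32032 + 14161 = 46193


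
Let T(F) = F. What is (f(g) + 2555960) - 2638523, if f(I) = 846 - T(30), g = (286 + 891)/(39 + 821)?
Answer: -81747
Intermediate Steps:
g = 1177/860 ≈ 1.3686
f(I) = 816 (f(I) = 846 - 1*30 = 846 - 30 = 816)
(f(g) + 2555960) - 2638523 = (816 + 2555960) - 2638523 = 2556776 - 2638523 = -81747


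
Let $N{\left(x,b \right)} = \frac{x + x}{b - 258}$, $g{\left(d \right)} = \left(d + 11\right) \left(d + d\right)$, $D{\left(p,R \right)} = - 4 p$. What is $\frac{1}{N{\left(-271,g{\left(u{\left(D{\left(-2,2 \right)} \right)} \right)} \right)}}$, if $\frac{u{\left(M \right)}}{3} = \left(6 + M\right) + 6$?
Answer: $- \frac{4131}{271} \approx -15.244$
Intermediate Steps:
$u{\left(M \right)} = 36 + 3 M$ ($u{\left(M \right)} = 3 \left(\left(6 + M\right) + 6\right) = 3 \left(12 + M\right) = 36 + 3 M$)
$g{\left(d \right)} = 2 d \left(11 + d\right)$ ($g{\left(d \right)} = \left(11 + d\right) 2 d = 2 d \left(11 + d\right)$)
$N{\left(x,b \right)} = \frac{2 x}{-258 + b}$
$\frac{1}{N{\left(-271,g{\left(u{\left(D{\left(-2,2 \right)} \right)} \right)} \right)}} = \frac{1}{2 \left(-271\right) \frac{1}{-258 + 2 \left(36 + 3 \left(\left(-4\right) \left(-2\right)\right)\right) \left(11 + \left(36 + 3 \left(\left(-4\right) \left(-2\right)\right)\right)\right)}} = \frac{1}{2 \left(-271\right) \frac{1}{-258 + 2 \left(36 + 3 \cdot 8\right) \left(11 + \left(36 + 3 \cdot 8\right)\right)}} = \frac{1}{2 \left(-271\right) \frac{1}{-258 + 2 \left(36 + 24\right) \left(11 + \left(36 + 24\right)\right)}} = \frac{1}{2 \left(-271\right) \frac{1}{-258 + 2 \cdot 60 \left(11 + 60\right)}} = \frac{1}{2 \left(-271\right) \frac{1}{-258 + 2 \cdot 60 \cdot 71}} = \frac{1}{2 \left(-271\right) \frac{1}{-258 + 8520}} = \frac{1}{2 \left(-271\right) \frac{1}{8262}} = \frac{1}{- \frac{271}{4131}} = - \frac{4131}{271}$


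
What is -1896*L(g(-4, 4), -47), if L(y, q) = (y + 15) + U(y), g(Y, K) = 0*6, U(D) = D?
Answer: -28440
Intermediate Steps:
g(Y, K) = 0
L(y, q) = 15 + 2*y (L(y, q) = (y + 15) + y = (15 + y) + y = 15 + 2*y)
-1896*L(g(-4, 4), -47) = -1896*(15 + 2*0) = -1896*(15 + 0) = -1896*15 = -28440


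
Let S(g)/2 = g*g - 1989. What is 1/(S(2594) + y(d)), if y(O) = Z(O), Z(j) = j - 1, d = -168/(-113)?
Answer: 113/1520267477 ≈ 7.4329e-8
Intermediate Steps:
d = 168/113 (d = -168*(-1/113) = 168/113 ≈ 1.4867)
Z(j) = -1 + j
S(g) = -3978 + 2*g**2 (S(g) = 2*(g*g - 1989) = 2*(g**2 - 1989) = 2*(-1989 + g**2) = -3978 + 2*g**2)
y(O) = -1 + O
1/(S(2594) + y(d)) = 1/((-3978 + 2*2594**2) + (-1 + 168/113)) = 1/((-3978 + 2*6728836) + 55/113) = 1/((-3978 + 13457672) + 55/113) = 1/(13453694 + 55/113) = 1/(1520267477/113) = 113/1520267477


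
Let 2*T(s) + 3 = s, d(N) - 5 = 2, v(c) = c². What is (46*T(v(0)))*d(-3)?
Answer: -483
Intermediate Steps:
d(N) = 7 (d(N) = 5 + 2 = 7)
T(s) = -3/2 + s/2
(46*T(v(0)))*d(-3) = (46*(-3/2 + (½)*0²))*7 = (46*(-3/2 + (½)*0))*7 = (46*(-3/2 + 0))*7 = (46*(-3/2))*7 = -69*7 = -483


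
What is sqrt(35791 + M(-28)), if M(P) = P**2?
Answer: 5*sqrt(1463) ≈ 191.25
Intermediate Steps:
sqrt(35791 + M(-28)) = sqrt(35791 + (-28)**2) = sqrt(35791 + 784) = sqrt(36575) = 5*sqrt(1463)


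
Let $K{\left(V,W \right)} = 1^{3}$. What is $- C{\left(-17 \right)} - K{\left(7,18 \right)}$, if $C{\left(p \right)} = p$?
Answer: $16$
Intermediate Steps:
$K{\left(V,W \right)} = 1$
$- C{\left(-17 \right)} - K{\left(7,18 \right)} = \left(-1\right) \left(-17\right) - 1 = 17 - 1 = 16$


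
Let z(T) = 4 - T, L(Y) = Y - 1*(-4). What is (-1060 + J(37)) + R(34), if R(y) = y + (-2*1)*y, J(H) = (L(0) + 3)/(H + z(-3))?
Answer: -48129/44 ≈ -1093.8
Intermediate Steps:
L(Y) = 4 + Y (L(Y) = Y + 4 = 4 + Y)
J(H) = 7/(7 + H) (J(H) = ((4 + 0) + 3)/(H + (4 - 1*(-3))) = (4 + 3)/(H + (4 + 3)) = 7/(H + 7) = 7/(7 + H))
R(y) = -y (R(y) = y - 2*y = -y)
(-1060 + J(37)) + R(34) = (-1060 + 7/(7 + 37)) - 1*34 = (-1060 + 7/44) - 34 = -46633/44 - 34 = -48129/44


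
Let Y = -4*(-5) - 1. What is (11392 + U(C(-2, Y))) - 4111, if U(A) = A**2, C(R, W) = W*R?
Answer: 8725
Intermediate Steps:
Y = 19 (Y = 20 - 1 = 19)
C(R, W) = R*W
(11392 + U(C(-2, Y))) - 4111 = (11392 + (-2*19)**2) - 4111 = (11392 + (-38)**2) - 4111 = (11392 + 1444) - 4111 = 12836 - 4111 = 8725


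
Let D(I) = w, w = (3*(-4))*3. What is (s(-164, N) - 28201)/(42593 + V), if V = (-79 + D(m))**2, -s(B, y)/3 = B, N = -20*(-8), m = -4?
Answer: -27709/55818 ≈ -0.49642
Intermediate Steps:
w = -36 (w = -12*3 = -36)
D(I) = -36
N = 160
s(B, y) = -3*B
V = 13225 (V = (-79 - 36)**2 = (-115)**2 = 13225)
(s(-164, N) - 28201)/(42593 + V) = (-3*(-164) - 28201)/(42593 + 13225) = (492 - 28201)/55818 = -27709*1/55818 = -27709/55818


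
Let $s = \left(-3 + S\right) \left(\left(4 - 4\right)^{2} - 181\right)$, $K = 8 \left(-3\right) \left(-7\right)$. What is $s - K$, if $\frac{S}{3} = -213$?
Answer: $116034$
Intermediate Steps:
$S = -639$ ($S = 3 \left(-213\right) = -639$)
$K = 168$ ($K = \left(-24\right) \left(-7\right) = 168$)
$s = 116202$ ($s = \left(-3 - 639\right) \left(\left(4 - 4\right)^{2} - 181\right) = - 642 \left(0^{2} - 181\right) = - 642 \left(0 - 181\right) = \left(-642\right) \left(-181\right) = 116202$)
$s - K = 116202 - 168 = 116034$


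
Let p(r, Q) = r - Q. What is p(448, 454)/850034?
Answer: -3/425017 ≈ -7.0585e-6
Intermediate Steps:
p(448, 454)/850034 = (448 - 1*454)/850034 = (448 - 454)*(1/850034) = -6*1/850034 = -3/425017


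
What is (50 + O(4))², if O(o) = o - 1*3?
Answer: 2601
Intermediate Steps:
O(o) = -3 + o (O(o) = o - 3 = -3 + o)
(50 + O(4))² = (50 + (-3 + 4))² = (50 + 1)² = 51² = 2601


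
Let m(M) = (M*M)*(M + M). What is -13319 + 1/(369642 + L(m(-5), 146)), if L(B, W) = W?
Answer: -4925206371/369788 ≈ -13319.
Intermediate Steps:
m(M) = 2*M³ (m(M) = M²*(2*M) = 2*M³)
-13319 + 1/(369642 + L(m(-5), 146)) = -13319 + 1/(369642 + 146) = -13319 + 1/369788 = -4925206371/369788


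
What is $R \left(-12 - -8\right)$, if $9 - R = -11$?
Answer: $-80$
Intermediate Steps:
$R = 20$ ($R = 9 - -11 = 9 + 11 = 20$)
$R \left(-12 - -8\right) = 20 \left(-12 - -8\right) = 20 \left(-12 + 8\right) = 20 \left(-4\right) = -80$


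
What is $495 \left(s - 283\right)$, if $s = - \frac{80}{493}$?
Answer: $- \frac{69101505}{493} \approx -1.4017 \cdot 10^{5}$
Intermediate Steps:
$s = - \frac{80}{493}$ ($s = \left(-80\right) \frac{1}{493} = - \frac{80}{493} \approx -0.16227$)
$495 \left(s - 283\right) = 495 \left(- \frac{80}{493} - 283\right) = 495 \left(- \frac{139599}{493}\right) = - \frac{69101505}{493}$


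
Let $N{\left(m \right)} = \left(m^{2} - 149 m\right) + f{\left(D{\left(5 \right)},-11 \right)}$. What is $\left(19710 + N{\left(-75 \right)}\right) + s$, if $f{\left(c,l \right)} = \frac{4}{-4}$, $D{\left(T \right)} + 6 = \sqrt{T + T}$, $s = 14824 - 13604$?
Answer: $37729$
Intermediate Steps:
$s = 1220$ ($s = 14824 - 13604 = 1220$)
$D{\left(T \right)} = -6 + \sqrt{2} \sqrt{T}$ ($D{\left(T \right)} = -6 + \sqrt{T + T} = -6 + \sqrt{2 T} = -6 + \sqrt{2} \sqrt{T}$)
$f{\left(c,l \right)} = -1$ ($f{\left(c,l \right)} = 4 \left(- \frac{1}{4}\right) = -1$)
$N{\left(m \right)} = -1 + m^{2} - 149 m$ ($N{\left(m \right)} = \left(m^{2} - 149 m\right) - 1 = -1 + m^{2} - 149 m$)
$\left(19710 + N{\left(-75 \right)}\right) + s = \left(19710 - \left(-11174 - 5625\right)\right) + 1220 = \left(19710 + \left(-1 + 5625 + 11175\right)\right) + 1220 = \left(19710 + 16799\right) + 1220 = 36509 + 1220 = 37729$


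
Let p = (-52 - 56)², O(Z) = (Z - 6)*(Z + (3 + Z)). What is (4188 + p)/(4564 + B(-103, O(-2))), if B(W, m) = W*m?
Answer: 3963/935 ≈ 4.2385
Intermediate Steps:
O(Z) = (-6 + Z)*(3 + 2*Z)
p = 11664 (p = (-108)² = 11664)
(4188 + p)/(4564 + B(-103, O(-2))) = (4188 + 11664)/(4564 - 103*(-18 - 9*(-2) + 2*(-2)²)) = 15852/(4564 - 103*(-18 + 18 + 2*4)) = 15852/(4564 - 103*(-18 + 18 + 8)) = 15852/(4564 - 103*8) = 15852/(4564 - 824) = 15852/3740 = 15852*(1/3740) = 3963/935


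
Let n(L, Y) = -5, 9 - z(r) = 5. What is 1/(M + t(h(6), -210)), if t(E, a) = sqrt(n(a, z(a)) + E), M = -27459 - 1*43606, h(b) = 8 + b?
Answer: -1/71062 ≈ -1.4072e-5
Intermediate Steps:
z(r) = 4 (z(r) = 9 - 1*5 = 9 - 5 = 4)
M = -71065 (M = -27459 - 43606 = -71065)
t(E, a) = sqrt(-5 + E)
1/(M + t(h(6), -210)) = 1/(-71065 + sqrt(-5 + (8 + 6))) = 1/(-71065 + sqrt(-5 + 14)) = 1/(-71065 + sqrt(9)) = 1/(-71065 + 3) = 1/(-71062) = -1/71062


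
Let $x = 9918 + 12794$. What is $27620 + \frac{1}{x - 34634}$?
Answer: $\frac{329285639}{11922} \approx 27620.0$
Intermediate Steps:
$x = 22712$
$27620 + \frac{1}{x - 34634} = 27620 + \frac{1}{22712 - 34634} = 27620 + \frac{1}{-11922} = 27620 - \frac{1}{11922} = \frac{329285639}{11922}$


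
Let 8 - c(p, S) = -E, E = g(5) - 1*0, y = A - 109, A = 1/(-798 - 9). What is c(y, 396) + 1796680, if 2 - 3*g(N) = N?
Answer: 1796687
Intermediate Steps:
A = -1/807 (A = 1/(-807) = -1/807 ≈ -0.0012392)
g(N) = 2/3 - N/3
y = -87964/807 (y = -1/807 - 109 = -87964/807 ≈ -109.00)
E = -1 (E = (2/3 - 1/3*5) - 1*0 = (2/3 - 5/3) + 0 = -1 + 0 = -1)
c(p, S) = 7 (c(p, S) = 8 - (-1)*(-1) = 8 - 1*1 = 8 - 1 = 7)
c(y, 396) + 1796680 = 7 + 1796680 = 1796687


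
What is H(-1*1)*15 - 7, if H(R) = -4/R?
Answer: 53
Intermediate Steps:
H(-1*1)*15 - 7 = -4/((-1*1))*15 - 7 = -4/(-1)*15 - 7 = -4*(-1)*15 - 7 = 4*15 - 7 = 60 - 7 = 53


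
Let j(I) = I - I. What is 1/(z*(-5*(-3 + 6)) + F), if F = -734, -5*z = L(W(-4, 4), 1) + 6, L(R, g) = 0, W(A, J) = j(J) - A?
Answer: -1/716 ≈ -0.0013966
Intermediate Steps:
j(I) = 0
W(A, J) = -A (W(A, J) = 0 - A = -A)
z = -6/5 (z = -(0 + 6)/5 = -1/5*6 = -6/5 ≈ -1.2000)
1/(z*(-5*(-3 + 6)) + F) = 1/(-(-6)*(-3 + 6) - 734) = 1/(-(-6)*3 - 734) = 1/(-6/5*(-15) - 734) = 1/(18 - 734) = 1/(-716) = -1/716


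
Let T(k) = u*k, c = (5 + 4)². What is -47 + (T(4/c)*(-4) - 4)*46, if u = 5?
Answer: -22391/81 ≈ -276.43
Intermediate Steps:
c = 81 (c = 9² = 81)
T(k) = 5*k
-47 + (T(4/c)*(-4) - 4)*46 = -47 + ((5*(4/81))*(-4) - 4)*46 = -47 + ((20/81)*(-4) - 4)*46 = -47 + (-80/81 - 4)*46 = -47 - 404/81*46 = -47 - 18584/81 = -22391/81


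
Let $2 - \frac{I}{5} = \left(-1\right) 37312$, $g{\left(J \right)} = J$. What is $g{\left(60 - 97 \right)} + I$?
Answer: $186533$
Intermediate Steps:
$I = 186570$ ($I = 10 - 5 \left(\left(-1\right) 37312\right) = 10 - -186560 = 10 + 186560 = 186570$)
$g{\left(60 - 97 \right)} + I = \left(60 - 97\right) + 186570 = -37 + 186570 = 186533$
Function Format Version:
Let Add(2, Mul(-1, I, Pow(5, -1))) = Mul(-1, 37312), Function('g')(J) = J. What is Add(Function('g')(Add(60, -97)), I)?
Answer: 186533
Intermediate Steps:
I = 186570 (I = Add(10, Mul(-5, Mul(-1, 37312))) = Add(10, Mul(-5, -37312)) = Add(10, 186560) = 186570)
Add(Function('g')(Add(60, -97)), I) = Add(Add(60, -97), 186570) = Add(-37, 186570) = 186533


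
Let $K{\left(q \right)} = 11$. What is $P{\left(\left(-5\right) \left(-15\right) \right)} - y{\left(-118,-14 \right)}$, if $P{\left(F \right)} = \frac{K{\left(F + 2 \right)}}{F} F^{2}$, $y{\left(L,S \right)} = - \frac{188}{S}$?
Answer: $\frac{5681}{7} \approx 811.57$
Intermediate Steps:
$P{\left(F \right)} = 11 F$ ($P{\left(F \right)} = \frac{11}{F} F^{2} = 11 F$)
$P{\left(\left(-5\right) \left(-15\right) \right)} - y{\left(-118,-14 \right)} = 11 \left(\left(-5\right) \left(-15\right)\right) - - \frac{188}{-14} = 11 \cdot 75 - \left(-188\right) \left(- \frac{1}{14}\right) = 825 - \frac{94}{7} = \frac{5681}{7}$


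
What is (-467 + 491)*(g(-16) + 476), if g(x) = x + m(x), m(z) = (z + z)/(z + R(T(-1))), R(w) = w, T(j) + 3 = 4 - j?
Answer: 77664/7 ≈ 11095.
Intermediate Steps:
T(j) = 1 - j (T(j) = -3 + (4 - j) = 1 - j)
m(z) = 2*z/(2 + z) (m(z) = (z + z)/(z + (1 - 1*(-1))) = (2*z)/(z + (1 + 1)) = (2*z)/(z + 2) = (2*z)/(2 + z) = 2*z/(2 + z))
g(x) = x + 2*x/(2 + x)
(-467 + 491)*(g(-16) + 476) = (-467 + 491)*(-16*(4 - 16)/(2 - 16) + 476) = 24*(-16*(-12)/(-14) + 476) = 24*(-16*(-1/14)*(-12) + 476) = 24*(-96/7 + 476) = 24*(3236/7) = 77664/7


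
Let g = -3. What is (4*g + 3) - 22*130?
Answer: -2869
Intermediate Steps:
(4*g + 3) - 22*130 = (4*(-3) + 3) - 22*130 = (-12 + 3) - 2860 = -9 - 2860 = -2869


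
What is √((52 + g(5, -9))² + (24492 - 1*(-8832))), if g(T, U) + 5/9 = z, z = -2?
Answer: √2897269/9 ≈ 189.13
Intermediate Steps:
g(T, U) = -23/9 (g(T, U) = -5/9 - 2 = -23/9)
√((52 + g(5, -9))² + (24492 - 1*(-8832))) = √((52 - 23/9)² + (24492 - 1*(-8832))) = √((445/9)² + (24492 + 8832)) = √(198025/81 + 33324) = √(2897269/81) = √2897269/9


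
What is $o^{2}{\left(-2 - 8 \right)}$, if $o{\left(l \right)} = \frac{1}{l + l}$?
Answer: $\frac{1}{400} \approx 0.0025$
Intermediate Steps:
$o{\left(l \right)} = \frac{1}{2 l}$
$o^{2}{\left(-2 - 8 \right)} = \left(\frac{1}{2 \left(-2 - 8\right)}\right)^{2} = \left(\frac{1}{2 \left(-10\right)}\right)^{2} = \left(\frac{1}{2} \left(- \frac{1}{10}\right)\right)^{2} = \left(- \frac{1}{20}\right)^{2} = \frac{1}{400}$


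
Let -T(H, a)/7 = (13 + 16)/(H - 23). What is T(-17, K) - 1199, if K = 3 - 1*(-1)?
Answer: -47757/40 ≈ -1193.9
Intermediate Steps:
K = 4 (K = 3 + 1 = 4)
T(H, a) = -203/(-23 + H) (T(H, a) = -7*(13 + 16)/(H - 23) = -203/(-23 + H))
T(-17, K) - 1199 = -203/(-23 - 17) - 1199 = -203/(-40) - 1199 = -203*(-1/40) - 1199 = 203/40 - 1199 = -47757/40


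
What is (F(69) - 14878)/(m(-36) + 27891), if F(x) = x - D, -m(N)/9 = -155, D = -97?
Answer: -2452/4881 ≈ -0.50236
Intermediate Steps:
m(N) = 1395 (m(N) = -9*(-155) = 1395)
F(x) = 97 + x (F(x) = x - 1*(-97) = x + 97 = 97 + x)
(F(69) - 14878)/(m(-36) + 27891) = ((97 + 69) - 14878)/(1395 + 27891) = (166 - 14878)/29286 = -14712*1/29286 = -2452/4881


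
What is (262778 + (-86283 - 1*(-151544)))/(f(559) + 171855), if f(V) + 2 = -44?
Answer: 328039/171809 ≈ 1.9093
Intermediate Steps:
f(V) = -46 (f(V) = -2 - 44 = -46)
(262778 + (-86283 - 1*(-151544)))/(f(559) + 171855) = (262778 + (-86283 - 1*(-151544)))/(-46 + 171855) = (262778 + (-86283 + 151544))/171809 = (262778 + 65261)*(1/171809) = 328039*(1/171809) = 328039/171809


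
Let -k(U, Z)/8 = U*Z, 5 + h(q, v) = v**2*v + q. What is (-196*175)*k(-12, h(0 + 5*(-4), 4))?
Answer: -128419200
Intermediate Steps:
h(q, v) = -5 + q + v**3 (h(q, v) = -5 + (v**2*v + q) = -5 + (v**3 + q) = -5 + (q + v**3) = -5 + q + v**3)
k(U, Z) = -8*U*Z
(-196*175)*k(-12, h(0 + 5*(-4), 4)) = (-196*175)*(-8*(-12)*(-5 + (0 + 5*(-4)) + 4**3)) = -(-274400)*(-12)*(-5 + (0 - 20) + 64) = -(-274400)*(-12)*(-5 - 20 + 64) = -(-274400)*(-12)*39 = -34300*3744 = -128419200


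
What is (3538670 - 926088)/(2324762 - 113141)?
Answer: 2612582/2211621 ≈ 1.1813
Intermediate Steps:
(3538670 - 926088)/(2324762 - 113141) = 2612582/2211621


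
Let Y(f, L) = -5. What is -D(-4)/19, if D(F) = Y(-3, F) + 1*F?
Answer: 9/19 ≈ 0.47368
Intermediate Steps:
D(F) = -5 + F (D(F) = -5 + 1*F = -5 + F)
-D(-4)/19 = -(-5 - 4)/19 = -(-9)/19 = -1*(-9/19) = 9/19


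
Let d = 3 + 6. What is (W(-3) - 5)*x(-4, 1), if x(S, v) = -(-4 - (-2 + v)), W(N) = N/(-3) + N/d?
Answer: -13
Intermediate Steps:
d = 9
W(N) = -2*N/9 (W(N) = N/(-3) + N/9 = N*(-1/3) + N*(1/9) = -N/3 + N/9 = -2*N/9)
x(S, v) = 2 + v (x(S, v) = -(-4 + (2 - v)) = -(-2 - v) = 2 + v)
(W(-3) - 5)*x(-4, 1) = (-2/9*(-3) - 5)*(2 + 1) = (2/3 - 5)*3 = -13/3*3 = -13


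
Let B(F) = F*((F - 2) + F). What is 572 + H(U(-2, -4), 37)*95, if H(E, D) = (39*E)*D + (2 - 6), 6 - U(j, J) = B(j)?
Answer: -822318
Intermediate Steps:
B(F) = F*(-2 + 2*F) (B(F) = F*((-2 + F) + F) = F*(-2 + 2*F))
U(j, J) = 6 - 2*j*(-1 + j)
H(E, D) = -4 + 39*D*E (H(E, D) = 39*D*E - 4 = -4 + 39*D*E)
572 + H(U(-2, -4), 37)*95 = 572 + (-4 + 39*37*(6 - 2*(-2)*(-1 - 2)))*95 = 572 + (-4 + 39*37*(6 - 2*(-2)*(-3)))*95 = 572 + (-4 + 39*37*(6 - 12))*95 = 572 + (-4 + 39*37*(-6))*95 = 572 + (-4 - 8658)*95 = 572 - 8662*95 = 572 - 822890 = -822318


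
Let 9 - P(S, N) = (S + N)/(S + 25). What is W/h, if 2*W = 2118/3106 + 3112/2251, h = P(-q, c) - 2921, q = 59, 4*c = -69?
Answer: -490738660/1385516073611 ≈ -0.00035419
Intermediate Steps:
c = -69/4 (c = (¼)*(-69) = -69/4 ≈ -17.250)
P(S, N) = 9 - (N + S)/(25 + S) (P(S, N) = 9 - (S + N)/(S + 25) = 9 - (N + S)/(25 + S))
h = -396337/136 (h = (225 - 1*(-69/4) + 8*(-1*59))/(25 - 1*59) - 2921 = (225 + 69/4 + 8*(-59))/(25 - 59) - 2921 = (225 + 69/4 - 472)/(-34) - 2921 = -1/34*(-919/4) - 2921 = 919/136 - 2921 = -396337/136 ≈ -2914.2)
W = 7216745/6991606 (W = (2118/3106 + 3112/2251)/2 = (2118*(1/3106) + 3112*(1/2251))/2 = (1059/1553 + 3112/2251)/2 = (½)*(7216745/3495803) = 7216745/6991606 ≈ 1.0322)
W/h = 7216745/(6991606*(-396337/136)) = (7216745/6991606)*(-136/396337) = -490738660/1385516073611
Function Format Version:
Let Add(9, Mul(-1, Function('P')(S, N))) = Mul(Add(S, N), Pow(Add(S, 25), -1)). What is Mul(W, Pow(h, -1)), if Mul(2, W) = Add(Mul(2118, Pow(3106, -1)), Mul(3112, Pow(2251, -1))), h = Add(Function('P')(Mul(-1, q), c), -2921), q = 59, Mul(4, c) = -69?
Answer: Rational(-490738660, 1385516073611) ≈ -0.00035419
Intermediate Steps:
c = Rational(-69, 4) (c = Mul(Rational(1, 4), -69) = Rational(-69, 4) ≈ -17.250)
Function('P')(S, N) = Add(9, Mul(-1, Pow(Add(25, S), -1), Add(N, S))) (Function('P')(S, N) = Add(9, Mul(-1, Mul(Add(S, N), Pow(Add(S, 25), -1)))) = Add(9, Mul(-1, Mul(Add(N, S), Pow(Add(25, S), -1)))) = Add(9, Mul(-1, Mul(Pow(Add(25, S), -1), Add(N, S)))) = Add(9, Mul(-1, Pow(Add(25, S), -1), Add(N, S))))
h = Rational(-396337, 136) (h = Add(Mul(Pow(Add(25, Mul(-1, 59)), -1), Add(225, Mul(-1, Rational(-69, 4)), Mul(8, Mul(-1, 59)))), -2921) = Add(Mul(Pow(Add(25, -59), -1), Add(225, Rational(69, 4), Mul(8, -59))), -2921) = Add(Mul(Pow(-34, -1), Add(225, Rational(69, 4), -472)), -2921) = Add(Mul(Rational(-1, 34), Rational(-919, 4)), -2921) = Add(Rational(919, 136), -2921) = Rational(-396337, 136) ≈ -2914.2)
W = Rational(7216745, 6991606) (W = Mul(Rational(1, 2), Add(Mul(2118, Pow(3106, -1)), Mul(3112, Pow(2251, -1)))) = Mul(Rational(1, 2), Add(Mul(2118, Rational(1, 3106)), Mul(3112, Rational(1, 2251)))) = Mul(Rational(1, 2), Add(Rational(1059, 1553), Rational(3112, 2251))) = Mul(Rational(1, 2), Rational(7216745, 3495803)) = Rational(7216745, 6991606) ≈ 1.0322)
Mul(W, Pow(h, -1)) = Mul(Rational(7216745, 6991606), Pow(Rational(-396337, 136), -1)) = Mul(Rational(7216745, 6991606), Rational(-136, 396337)) = Rational(-490738660, 1385516073611)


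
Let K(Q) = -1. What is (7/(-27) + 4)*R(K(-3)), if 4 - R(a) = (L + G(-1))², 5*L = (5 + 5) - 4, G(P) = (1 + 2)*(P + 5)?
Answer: -429856/675 ≈ -636.82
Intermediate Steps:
G(P) = 15 + 3*P (G(P) = 3*(5 + P) = 15 + 3*P)
L = 6/5 (L = ((5 + 5) - 4)/5 = (10 - 4)/5 = (⅕)*6 = 6/5 ≈ 1.2000)
R(a) = -4256/25 (R(a) = 4 - (6/5 + (15 + 3*(-1)))² = 4 - (6/5 + (15 - 3))² = 4 - (6/5 + 12)² = 4 - (66/5)² = 4 - 1*4356/25 = 4 - 4356/25 = -4256/25)
(7/(-27) + 4)*R(K(-3)) = (7/(-27) + 4)*(-4256/25) = (7*(-1/27) + 4)*(-4256/25) = (-7/27 + 4)*(-4256/25) = (101/27)*(-4256/25) = -429856/675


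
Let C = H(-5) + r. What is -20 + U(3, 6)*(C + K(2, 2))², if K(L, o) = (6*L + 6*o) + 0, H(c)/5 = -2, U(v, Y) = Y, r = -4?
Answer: 580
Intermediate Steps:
H(c) = -10 (H(c) = 5*(-2) = -10)
K(L, o) = 6*L + 6*o
C = -14 (C = -10 - 4 = -14)
-20 + U(3, 6)*(C + K(2, 2))² = -20 + 6*(-14 + (6*2 + 6*2))² = -20 + 6*(-14 + (12 + 12))² = -20 + 6*(-14 + 24)² = -20 + 6*10² = -20 + 6*100 = -20 + 600 = 580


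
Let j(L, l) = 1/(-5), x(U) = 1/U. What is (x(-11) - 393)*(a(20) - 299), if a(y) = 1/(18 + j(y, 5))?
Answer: 115044344/979 ≈ 1.1751e+5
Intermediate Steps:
j(L, l) = -⅕
a(y) = 5/89 (a(y) = 1/(18 - ⅕) = 1/(89/5) = 5/89)
(x(-11) - 393)*(a(20) - 299) = (1/(-11) - 393)*(5/89 - 299) = (-1/11 - 393)*(-26606/89) = -4324/11*(-26606/89) = 115044344/979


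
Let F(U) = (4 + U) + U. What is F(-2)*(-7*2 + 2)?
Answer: 0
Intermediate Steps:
F(U) = 4 + 2*U
F(-2)*(-7*2 + 2) = (4 + 2*(-2))*(-7*2 + 2) = (4 - 4)*(-14 + 2) = 0*(-12) = 0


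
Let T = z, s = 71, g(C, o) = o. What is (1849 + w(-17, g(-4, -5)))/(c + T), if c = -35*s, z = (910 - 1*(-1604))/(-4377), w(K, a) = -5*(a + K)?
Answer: -2858181/3626453 ≈ -0.78815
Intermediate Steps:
w(K, a) = -5*K - 5*a (w(K, a) = -5*(K + a) = -5*K - 5*a)
z = -838/1459 (z = (910 + 1604)*(-1/4377) = 2514*(-1/4377) = -838/1459 ≈ -0.57437)
c = -2485 (c = -35*71 = -2485)
T = -838/1459 ≈ -0.57437
(1849 + w(-17, g(-4, -5)))/(c + T) = (1849 + (-5*(-17) - 5*(-5)))/(-2485 - 838/1459) = (1849 + (85 + 25))/(-3626453/1459) = (1849 + 110)*(-1459/3626453) = 1959*(-1459/3626453) = -2858181/3626453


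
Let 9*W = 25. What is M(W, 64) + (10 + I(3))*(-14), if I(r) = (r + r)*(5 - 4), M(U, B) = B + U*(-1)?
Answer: -1465/9 ≈ -162.78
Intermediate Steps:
W = 25/9 (W = (1/9)*25 = 25/9 ≈ 2.7778)
M(U, B) = B - U
I(r) = 2*r (I(r) = (2*r)*1 = 2*r)
M(W, 64) + (10 + I(3))*(-14) = (64 - 1*25/9) + (10 + 2*3)*(-14) = (64 - 25/9) + (10 + 6)*(-14) = 551/9 + 16*(-14) = 551/9 - 224 = -1465/9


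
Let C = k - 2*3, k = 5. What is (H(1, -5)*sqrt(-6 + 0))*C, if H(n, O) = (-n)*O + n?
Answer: -6*I*sqrt(6) ≈ -14.697*I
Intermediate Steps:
H(n, O) = n - O*n (H(n, O) = -O*n + n = n - O*n)
C = -1 (C = 5 - 2*3 = 5 - 6 = -1)
(H(1, -5)*sqrt(-6 + 0))*C = ((1*(1 - 1*(-5)))*sqrt(-6 + 0))*(-1) = ((1*(1 + 5))*sqrt(-6))*(-1) = ((1*6)*(I*sqrt(6)))*(-1) = (6*(I*sqrt(6)))*(-1) = (6*I*sqrt(6))*(-1) = -6*I*sqrt(6)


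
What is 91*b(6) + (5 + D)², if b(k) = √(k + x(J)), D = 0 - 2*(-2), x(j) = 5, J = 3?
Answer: 81 + 91*√11 ≈ 382.81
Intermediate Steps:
D = 4 (D = 0 + 4 = 4)
b(k) = √(5 + k) (b(k) = √(k + 5) = √(5 + k))
91*b(6) + (5 + D)² = 91*√(5 + 6) + (5 + 4)² = 91*√11 + 9² = 91*√11 + 81 = 81 + 91*√11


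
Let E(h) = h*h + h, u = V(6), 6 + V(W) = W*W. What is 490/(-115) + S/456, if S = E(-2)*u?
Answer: -3609/874 ≈ -4.1293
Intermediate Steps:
V(W) = -6 + W² (V(W) = -6 + W*W = -6 + W²)
u = 30 (u = -6 + 6² = -6 + 36 = 30)
E(h) = h + h² (E(h) = h² + h = h + h²)
S = 60 (S = -2*(1 - 2)*30 = -2*(-1)*30 = 2*30 = 60)
490/(-115) + S/456 = 490/(-115) + 60/456 = 490*(-1/115) + 60*(1/456) = -98/23 + 5/38 = -3609/874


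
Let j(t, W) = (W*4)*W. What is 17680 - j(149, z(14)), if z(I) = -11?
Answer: 17196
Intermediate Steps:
j(t, W) = 4*W² (j(t, W) = (4*W)*W = 4*W²)
17680 - j(149, z(14)) = 17680 - 4*(-11)² = 17680 - 4*121 = 17680 - 1*484 = 17680 - 484 = 17196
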